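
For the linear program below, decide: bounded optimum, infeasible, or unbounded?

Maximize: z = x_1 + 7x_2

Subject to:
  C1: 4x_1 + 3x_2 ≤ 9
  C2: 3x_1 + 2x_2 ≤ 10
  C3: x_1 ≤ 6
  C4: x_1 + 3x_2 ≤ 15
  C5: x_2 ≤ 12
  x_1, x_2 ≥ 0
The point (0, 3) satisfies every constraint, so the LP is feasible; the constraints give x_1 ≤ 6 and x_2 ≤ 12, which with x_1, x_2 ≥ 0 keep the feasible region inside a bounded box. A feasible, bounded LP attains a finite optimum at a vertex.

Bounded optimum: z* = 21 at (0, 3).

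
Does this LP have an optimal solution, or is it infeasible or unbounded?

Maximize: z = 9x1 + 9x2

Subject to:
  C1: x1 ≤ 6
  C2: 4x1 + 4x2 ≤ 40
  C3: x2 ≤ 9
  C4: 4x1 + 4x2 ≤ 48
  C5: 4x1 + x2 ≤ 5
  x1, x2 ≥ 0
The point (0, 5) satisfies every constraint, so the LP is feasible; the constraints give x1 ≤ 6 and x2 ≤ 9, which with x1, x2 ≥ 0 keep the feasible region inside a bounded box. A feasible, bounded LP attains a finite optimum at a vertex.

Evaluating z = 9x1 + 9x2 at each vertex:
  (0, 0): z = 0
  (1.25, 0): z = 11.25
  (0, 5): z = 45

Feasible with finite optimum z* = 45 at (0, 5).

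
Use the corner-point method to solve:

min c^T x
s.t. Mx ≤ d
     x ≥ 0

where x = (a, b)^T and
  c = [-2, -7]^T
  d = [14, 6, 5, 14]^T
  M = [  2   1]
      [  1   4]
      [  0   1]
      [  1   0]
a = 6, b = 0, z = -12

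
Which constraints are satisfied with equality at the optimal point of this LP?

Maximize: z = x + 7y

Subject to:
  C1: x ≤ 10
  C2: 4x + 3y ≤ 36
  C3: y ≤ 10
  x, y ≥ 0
Optimal: x = 1.5, y = 10
Slack at optimum:
  C1: slack = 8.5
  C2: slack = 0 (binding)
  C3: slack = 0 (binding)
  x ≥ 0: x = 1.5
  y ≥ 0: y = 10
Binding constraints: C2, C3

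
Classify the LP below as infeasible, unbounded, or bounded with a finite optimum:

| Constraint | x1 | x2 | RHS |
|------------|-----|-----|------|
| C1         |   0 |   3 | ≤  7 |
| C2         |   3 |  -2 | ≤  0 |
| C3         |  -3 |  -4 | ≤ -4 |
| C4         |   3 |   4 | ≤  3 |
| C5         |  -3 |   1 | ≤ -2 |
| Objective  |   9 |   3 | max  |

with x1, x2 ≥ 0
C4 requires 3x1 + 4x2 ≤ 3, while C3 (-3x1 - 4x2 ≤ -4) is equivalent to 3x1 + 4x2 ≥ 4. Together they would need 4 ≤ 3x1 + 4x2 ≤ 3, which is impossible since 4 > 3. No point satisfies all constraints.

Infeasible: no point satisfies all constraints simultaneously.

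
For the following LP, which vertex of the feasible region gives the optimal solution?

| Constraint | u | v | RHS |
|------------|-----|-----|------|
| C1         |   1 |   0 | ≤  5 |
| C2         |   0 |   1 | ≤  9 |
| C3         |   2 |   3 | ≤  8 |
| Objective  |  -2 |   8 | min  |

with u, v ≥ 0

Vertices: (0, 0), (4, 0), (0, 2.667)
Evaluating z = -2u + 8v at each vertex:
  (0, 0): z = 0
  (4, 0): z = -8
  (0, 2.667): z = 21.33

The smallest value is z = -8, attained at (4, 0).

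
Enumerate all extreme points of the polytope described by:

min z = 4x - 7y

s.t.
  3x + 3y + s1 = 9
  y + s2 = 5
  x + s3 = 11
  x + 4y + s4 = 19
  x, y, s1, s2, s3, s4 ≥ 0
Each vertex is the intersection of two constraint boundaries that also satisfies all remaining constraints:
  x = 0 and y = 0 → (0, 0)
  3x + 3y = 9 and y = 0 → (3, 0)
  3x + 3y = 9 and x = 0 → (0, 3)

Vertices: (0, 0), (3, 0), (0, 3)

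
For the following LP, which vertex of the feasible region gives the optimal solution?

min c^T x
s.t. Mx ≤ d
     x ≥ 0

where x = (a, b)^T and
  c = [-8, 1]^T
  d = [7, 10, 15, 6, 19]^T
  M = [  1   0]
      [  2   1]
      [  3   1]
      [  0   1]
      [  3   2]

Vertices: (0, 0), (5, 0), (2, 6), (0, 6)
(5, 0) with z = -40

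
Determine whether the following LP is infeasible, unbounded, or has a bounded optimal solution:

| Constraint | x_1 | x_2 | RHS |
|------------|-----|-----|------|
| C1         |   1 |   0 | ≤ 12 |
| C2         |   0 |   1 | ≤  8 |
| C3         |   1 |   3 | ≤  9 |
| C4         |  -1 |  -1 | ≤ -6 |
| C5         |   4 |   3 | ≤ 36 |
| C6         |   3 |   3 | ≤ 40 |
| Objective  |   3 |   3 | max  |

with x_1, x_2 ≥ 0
The point (9, 0) satisfies every constraint, so the LP is feasible; the constraints give x_1 ≤ 12 and x_2 ≤ 8, which with x_1, x_2 ≥ 0 keep the feasible region inside a bounded box. A feasible, bounded LP attains a finite optimum at a vertex.

The LP has an optimal solution: (9, 0) with z = 27.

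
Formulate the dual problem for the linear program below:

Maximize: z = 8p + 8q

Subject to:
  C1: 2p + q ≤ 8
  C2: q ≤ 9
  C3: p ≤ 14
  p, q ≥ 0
Minimize: z = 8y1 + 9y2 + 14y3

Subject to:
  C1: -2y1 - y3 ≤ -8
  C2: -y1 - y2 ≤ -8
  y1, y2, y3 ≥ 0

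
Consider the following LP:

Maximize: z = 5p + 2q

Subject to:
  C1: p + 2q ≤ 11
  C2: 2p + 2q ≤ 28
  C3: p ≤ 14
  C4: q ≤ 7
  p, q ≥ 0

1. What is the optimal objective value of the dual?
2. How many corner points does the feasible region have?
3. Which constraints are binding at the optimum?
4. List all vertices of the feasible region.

1. 55 (by strong duality, equal to the primal optimum)
2. 3
3. C1, q ≥ 0
4. (0, 0), (11, 0), (0, 5.5)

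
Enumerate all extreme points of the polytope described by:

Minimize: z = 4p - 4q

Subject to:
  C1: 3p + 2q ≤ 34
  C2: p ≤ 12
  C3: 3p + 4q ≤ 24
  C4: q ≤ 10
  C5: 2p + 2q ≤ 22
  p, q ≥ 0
Each vertex is the intersection of two constraint boundaries that also satisfies all remaining constraints:
  p = 0 and q = 0 → (0, 0)
  3p + 4q = 24 and q = 0 → (8, 0)
  3p + 4q = 24 and p = 0 → (0, 6)

Vertices: (0, 0), (8, 0), (0, 6)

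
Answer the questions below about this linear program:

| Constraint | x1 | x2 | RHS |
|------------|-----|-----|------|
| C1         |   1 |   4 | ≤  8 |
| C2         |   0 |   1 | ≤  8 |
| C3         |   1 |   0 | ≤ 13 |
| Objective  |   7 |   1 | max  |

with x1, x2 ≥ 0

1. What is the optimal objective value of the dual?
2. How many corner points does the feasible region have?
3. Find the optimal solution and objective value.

1. 56 (by strong duality, equal to the primal optimum)
2. 3
3. x1 = 8, x2 = 0, z = 56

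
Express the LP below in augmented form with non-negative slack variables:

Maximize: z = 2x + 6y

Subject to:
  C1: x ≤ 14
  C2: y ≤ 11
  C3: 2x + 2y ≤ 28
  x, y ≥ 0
max z = 2x + 6y

s.t.
  x + s1 = 14
  y + s2 = 11
  2x + 2y + s3 = 28
  x, y, s1, s2, s3 ≥ 0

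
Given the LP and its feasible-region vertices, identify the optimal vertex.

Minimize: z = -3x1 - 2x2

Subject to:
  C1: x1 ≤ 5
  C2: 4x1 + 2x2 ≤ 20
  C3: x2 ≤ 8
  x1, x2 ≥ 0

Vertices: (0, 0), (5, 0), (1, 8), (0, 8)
(1, 8) with z = -19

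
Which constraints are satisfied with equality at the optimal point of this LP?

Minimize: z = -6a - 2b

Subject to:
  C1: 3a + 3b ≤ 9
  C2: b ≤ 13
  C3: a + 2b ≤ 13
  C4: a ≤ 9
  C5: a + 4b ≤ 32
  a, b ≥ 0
Optimal: a = 3, b = 0
Slack at optimum:
  C1: slack = 0 (binding)
  C2: slack = 13
  C3: slack = 10
  C4: slack = 6
  C5: slack = 29
  a ≥ 0: a = 3
  b ≥ 0: b = 0 (binding)
Binding constraints: C1, b ≥ 0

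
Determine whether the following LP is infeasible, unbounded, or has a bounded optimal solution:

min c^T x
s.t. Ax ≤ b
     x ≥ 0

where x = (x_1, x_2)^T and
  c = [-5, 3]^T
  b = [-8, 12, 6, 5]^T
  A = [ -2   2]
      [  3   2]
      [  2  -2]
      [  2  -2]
One constraint requires 2x_1 - 2x_2 ≤ 6, while the constraint -2x_1 + 2x_2 ≤ -8 is equivalent to 2x_1 - 2x_2 ≥ 8. Together they would need 8 ≤ 2x_1 - 2x_2 ≤ 6, which is impossible since 8 > 6. No point satisfies all constraints.

Infeasible: no point satisfies all constraints simultaneously.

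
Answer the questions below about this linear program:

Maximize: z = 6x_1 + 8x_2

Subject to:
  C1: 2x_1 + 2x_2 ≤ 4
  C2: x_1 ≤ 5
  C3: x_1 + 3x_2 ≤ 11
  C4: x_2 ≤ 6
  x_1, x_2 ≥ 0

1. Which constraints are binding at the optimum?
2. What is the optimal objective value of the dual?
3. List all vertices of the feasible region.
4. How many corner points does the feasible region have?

1. C1, x_1 ≥ 0
2. 16 (by strong duality, equal to the primal optimum)
3. (0, 0), (2, 0), (0, 2)
4. 3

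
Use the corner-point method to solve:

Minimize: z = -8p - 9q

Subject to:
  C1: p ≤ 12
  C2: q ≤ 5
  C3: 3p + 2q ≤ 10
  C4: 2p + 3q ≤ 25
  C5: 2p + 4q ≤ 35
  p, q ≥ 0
p = 0, q = 5, z = -45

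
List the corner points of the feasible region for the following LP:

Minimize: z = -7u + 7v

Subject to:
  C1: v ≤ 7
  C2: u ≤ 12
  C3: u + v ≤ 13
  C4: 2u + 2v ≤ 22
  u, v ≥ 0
Each vertex is the intersection of two constraint boundaries that also satisfies all remaining constraints:
  u = 0 and v = 0 → (0, 0)
  2u + 2v = 22 and v = 0 → (11, 0)
  v = 7 and 2u + 2v = 22 → (4, 7)
  v = 7 and u = 0 → (0, 7)

Vertices: (0, 0), (11, 0), (4, 7), (0, 7)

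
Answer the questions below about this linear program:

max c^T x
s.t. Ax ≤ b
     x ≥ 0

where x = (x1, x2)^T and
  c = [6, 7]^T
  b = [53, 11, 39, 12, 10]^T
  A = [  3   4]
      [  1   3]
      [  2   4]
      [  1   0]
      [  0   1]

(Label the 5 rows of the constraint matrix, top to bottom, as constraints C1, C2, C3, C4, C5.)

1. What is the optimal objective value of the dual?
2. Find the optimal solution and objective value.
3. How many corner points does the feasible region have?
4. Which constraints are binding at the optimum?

1. 66 (by strong duality, equal to the primal optimum)
2. x1 = 11, x2 = 0, z = 66
3. 3
4. C2, x2 ≥ 0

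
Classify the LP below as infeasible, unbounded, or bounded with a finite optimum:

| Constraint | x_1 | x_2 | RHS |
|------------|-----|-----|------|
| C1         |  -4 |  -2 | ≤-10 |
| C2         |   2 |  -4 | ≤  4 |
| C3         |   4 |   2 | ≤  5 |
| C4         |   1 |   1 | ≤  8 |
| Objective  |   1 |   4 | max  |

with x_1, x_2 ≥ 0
C3 requires 4x_1 + 2x_2 ≤ 5, while C1 (-4x_1 - 2x_2 ≤ -10) is equivalent to 4x_1 + 2x_2 ≥ 10. Together they would need 10 ≤ 4x_1 + 2x_2 ≤ 5, which is impossible since 10 > 5. No point satisfies all constraints.

The feasible region is empty; the LP is infeasible.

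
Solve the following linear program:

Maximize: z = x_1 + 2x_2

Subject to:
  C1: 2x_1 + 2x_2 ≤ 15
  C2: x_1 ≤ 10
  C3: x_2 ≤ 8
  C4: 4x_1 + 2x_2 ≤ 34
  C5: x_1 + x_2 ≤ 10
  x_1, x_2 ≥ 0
x_1 = 0, x_2 = 7.5, z = 15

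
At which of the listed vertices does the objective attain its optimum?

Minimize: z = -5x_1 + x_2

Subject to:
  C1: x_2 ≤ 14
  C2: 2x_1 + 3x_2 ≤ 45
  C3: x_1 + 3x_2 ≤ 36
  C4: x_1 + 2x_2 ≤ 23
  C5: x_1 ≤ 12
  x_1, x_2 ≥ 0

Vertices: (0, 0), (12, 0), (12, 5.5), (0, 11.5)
Evaluating z = -5x_1 + x_2 at each vertex:
  (0, 0): z = 0
  (12, 0): z = -60
  (12, 5.5): z = -54.5
  (0, 11.5): z = 11.5

The smallest value is z = -60, attained at (12, 0).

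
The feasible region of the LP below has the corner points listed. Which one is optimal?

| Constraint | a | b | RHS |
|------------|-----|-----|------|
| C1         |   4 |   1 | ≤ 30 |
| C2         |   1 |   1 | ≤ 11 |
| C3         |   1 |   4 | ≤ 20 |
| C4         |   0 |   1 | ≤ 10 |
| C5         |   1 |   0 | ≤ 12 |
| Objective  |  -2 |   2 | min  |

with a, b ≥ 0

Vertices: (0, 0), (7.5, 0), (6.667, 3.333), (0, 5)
Evaluating z = -2a + 2b at each vertex:
  (0, 0): z = 0
  (7.5, 0): z = -15
  (6.667, 3.333): z = -6.667
  (0, 5): z = 10

The smallest value is z = -15, attained at (7.5, 0).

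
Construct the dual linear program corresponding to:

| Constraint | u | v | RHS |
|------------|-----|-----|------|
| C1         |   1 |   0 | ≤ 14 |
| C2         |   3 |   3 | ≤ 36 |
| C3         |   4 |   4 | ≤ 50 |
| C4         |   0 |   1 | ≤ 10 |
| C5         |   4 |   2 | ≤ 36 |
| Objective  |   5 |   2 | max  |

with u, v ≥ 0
Minimize: z = 14y1 + 36y2 + 50y3 + 10y4 + 36y5

Subject to:
  C1: -y1 - 3y2 - 4y3 - 4y5 ≤ -5
  C2: -3y2 - 4y3 - y4 - 2y5 ≤ -2
  y1, y2, y3, y4, y5 ≥ 0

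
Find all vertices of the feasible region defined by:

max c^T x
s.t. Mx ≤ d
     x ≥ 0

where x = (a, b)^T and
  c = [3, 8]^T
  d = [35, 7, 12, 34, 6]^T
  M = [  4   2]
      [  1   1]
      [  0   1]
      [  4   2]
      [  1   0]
Each vertex is the intersection of two constraint boundaries that also satisfies all remaining constraints:
  a = 0 and b = 0 → (0, 0)
  a = 6 and b = 0 → (6, 0)
  a + b = 7 and a = 6 → (6, 1)
  a + b = 7 and a = 0 → (0, 7)

Vertices: (0, 0), (6, 0), (6, 1), (0, 7)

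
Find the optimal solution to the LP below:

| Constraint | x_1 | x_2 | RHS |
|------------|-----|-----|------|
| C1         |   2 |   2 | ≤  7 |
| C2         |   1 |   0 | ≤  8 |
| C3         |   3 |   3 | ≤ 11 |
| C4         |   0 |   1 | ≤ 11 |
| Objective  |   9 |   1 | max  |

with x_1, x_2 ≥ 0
Each vertex is the intersection of two constraint boundaries that also satisfies all remaining constraints:
  x_1 = 0 and x_2 = 0 → (0, 0)
  2x_1 + 2x_2 = 7 and x_2 = 0 → (3.5, 0)
  2x_1 + 2x_2 = 7 and x_1 = 0 → (0, 3.5)

Evaluating z = 9x_1 + x_2 at each vertex:
  (0, 0): z = 0
  (3.5, 0): z = 31.5
  (0, 3.5): z = 3.5

The maximum is at (3.5, 0) with z = 31.5.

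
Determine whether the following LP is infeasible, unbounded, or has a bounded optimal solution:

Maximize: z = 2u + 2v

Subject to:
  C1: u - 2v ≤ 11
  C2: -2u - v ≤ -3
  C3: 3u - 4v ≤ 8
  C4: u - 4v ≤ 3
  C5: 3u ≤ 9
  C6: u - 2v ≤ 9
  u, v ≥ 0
Feasible point: (1, 1) satisfies every constraint, so the LP is feasible.
Direction d = (0, 1): for each constraint row a, a·d ≤ 0 —
  (1)(0) + (-2)(1) = -2 ≤ 0
  (-2)(0) + (-1)(1) = -1 ≤ 0
  (3)(0) + (-4)(1) = -4 ≤ 0
  (1)(0) + (-4)(1) = -4 ≤ 0
  (3)(0) + (0)(1) = 0 ≤ 0
  (1)(0) + (-2)(1) = -2 ≤ 0
and d ≥ 0, so (1, 1) + t·d stays feasible for every t ≥ 0. Along this ray z = 2u + 2v changes by 2 per unit t, so z → +∞.

The LP is unbounded; z can be made arbitrarily large.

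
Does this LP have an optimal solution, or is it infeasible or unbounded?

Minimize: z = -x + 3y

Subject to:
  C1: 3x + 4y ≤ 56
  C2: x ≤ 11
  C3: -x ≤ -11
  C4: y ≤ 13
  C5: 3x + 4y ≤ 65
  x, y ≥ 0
The point (11, 0) satisfies every constraint, so the LP is feasible; the constraints give x ≤ 11 and y ≤ 13, which with x, y ≥ 0 keep the feasible region inside a bounded box. A feasible, bounded LP attains a finite optimum at a vertex.

Evaluating z = -x + 3y at each vertex:
  (11, 0): z = -11
  (11, 5.75): z = 6.25

Feasible with finite optimum z* = -11 at (11, 0).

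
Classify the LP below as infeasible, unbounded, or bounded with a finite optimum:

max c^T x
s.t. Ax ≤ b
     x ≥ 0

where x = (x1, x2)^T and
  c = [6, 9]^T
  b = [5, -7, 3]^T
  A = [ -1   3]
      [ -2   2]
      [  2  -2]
One constraint requires 2x1 - 2x2 ≤ 3, while the constraint -2x1 + 2x2 ≤ -7 is equivalent to 2x1 - 2x2 ≥ 7. Together they would need 7 ≤ 2x1 - 2x2 ≤ 3, which is impossible since 7 > 3. No point satisfies all constraints.

Infeasible — the constraint set is empty.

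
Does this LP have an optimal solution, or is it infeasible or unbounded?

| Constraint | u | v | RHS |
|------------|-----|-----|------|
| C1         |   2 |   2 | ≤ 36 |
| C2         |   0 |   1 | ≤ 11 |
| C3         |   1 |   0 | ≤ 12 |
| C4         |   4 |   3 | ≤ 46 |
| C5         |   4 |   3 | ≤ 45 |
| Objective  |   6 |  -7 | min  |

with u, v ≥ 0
The point (0, 11) satisfies every constraint, so the LP is feasible; the constraints give u ≤ 12 and v ≤ 11, which with u, v ≥ 0 keep the feasible region inside a bounded box. A feasible, bounded LP attains a finite optimum at a vertex.

Evaluating z = 6u - 7v at each vertex:
  (0, 0): z = 0
  (11.25, 0): z = 67.5
  (3, 11): z = -59
  (0, 11): z = -77

Feasible with finite optimum z* = -77 at (0, 11).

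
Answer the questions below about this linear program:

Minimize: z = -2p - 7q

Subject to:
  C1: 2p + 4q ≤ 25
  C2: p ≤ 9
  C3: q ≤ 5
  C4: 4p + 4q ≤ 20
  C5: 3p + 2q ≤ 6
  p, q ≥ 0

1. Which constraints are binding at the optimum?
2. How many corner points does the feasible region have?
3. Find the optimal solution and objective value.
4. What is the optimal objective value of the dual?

1. C5, p ≥ 0
2. 3
3. p = 0, q = 3, z = -21
4. -21 (by strong duality, equal to the primal optimum)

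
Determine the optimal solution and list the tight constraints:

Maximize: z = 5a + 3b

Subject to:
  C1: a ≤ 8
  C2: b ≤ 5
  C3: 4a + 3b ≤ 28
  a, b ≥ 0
Optimal: a = 7, b = 0
Slack at optimum:
  C1: slack = 1
  C2: slack = 5
  C3: slack = 0 (binding)
  a ≥ 0: a = 7
  b ≥ 0: b = 0 (binding)
Binding constraints: C3, b ≥ 0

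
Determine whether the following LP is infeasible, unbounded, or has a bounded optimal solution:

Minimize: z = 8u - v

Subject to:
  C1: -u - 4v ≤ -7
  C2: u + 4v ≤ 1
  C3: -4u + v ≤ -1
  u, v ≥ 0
C2 requires u + 4v ≤ 1, while C1 (-u - 4v ≤ -7) is equivalent to u + 4v ≥ 7. Together they would need 7 ≤ u + 4v ≤ 1, which is impossible since 7 > 1. No point satisfies all constraints.

The feasible region is empty; the LP is infeasible.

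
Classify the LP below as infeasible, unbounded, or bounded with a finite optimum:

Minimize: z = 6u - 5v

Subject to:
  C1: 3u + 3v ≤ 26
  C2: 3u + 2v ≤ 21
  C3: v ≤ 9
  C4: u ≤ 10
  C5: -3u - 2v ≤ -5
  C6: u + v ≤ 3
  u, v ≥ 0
The point (0, 3) satisfies every constraint, so the LP is feasible; the constraints give u ≤ 10 and v ≤ 9, which with u, v ≥ 0 keep the feasible region inside a bounded box. A feasible, bounded LP attains a finite optimum at a vertex.

Evaluating z = 6u - 5v at each vertex:
  (1.667, 0): z = 10
  (3, 0): z = 18
  (0, 3): z = -15
  (0, 2.5): z = -12.5

Bounded optimum: z* = -15 at (0, 3).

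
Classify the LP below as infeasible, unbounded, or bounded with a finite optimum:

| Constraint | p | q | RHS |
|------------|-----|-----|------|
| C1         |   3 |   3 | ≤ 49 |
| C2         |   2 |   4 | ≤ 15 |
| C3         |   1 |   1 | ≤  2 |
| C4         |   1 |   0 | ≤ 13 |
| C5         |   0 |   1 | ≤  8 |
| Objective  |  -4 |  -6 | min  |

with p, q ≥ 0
The point (0, 2) satisfies every constraint, so the LP is feasible; the constraints give p ≤ 13 and q ≤ 8, which with p, q ≥ 0 keep the feasible region inside a bounded box. A feasible, bounded LP attains a finite optimum at a vertex.

Evaluating z = -4p - 6q at each vertex:
  (0, 0): z = 0
  (2, 0): z = -8
  (0, 2): z = -12

The LP has an optimal solution: (0, 2) with z = -12.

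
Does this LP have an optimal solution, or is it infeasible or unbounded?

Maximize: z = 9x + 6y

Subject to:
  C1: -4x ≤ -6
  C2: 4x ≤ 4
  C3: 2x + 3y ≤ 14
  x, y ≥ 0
C2 requires 4x ≤ 4, while C1 (-4x ≤ -6) is equivalent to 4x ≥ 6. Together they would need 6 ≤ 4x ≤ 4, which is impossible since 6 > 4. No point satisfies all constraints.

Infeasible — the constraint set is empty.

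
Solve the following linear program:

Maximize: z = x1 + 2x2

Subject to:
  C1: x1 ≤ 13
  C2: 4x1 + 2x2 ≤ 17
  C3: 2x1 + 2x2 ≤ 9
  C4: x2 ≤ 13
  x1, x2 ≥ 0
Each vertex is the intersection of two constraint boundaries that also satisfies all remaining constraints:
  x1 = 0 and x2 = 0 → (0, 0)
  4x1 + 2x2 = 17 and x2 = 0 → (4.25, 0)
  4x1 + 2x2 = 17 and 2x1 + 2x2 = 9 → (4, 0.5)
  2x1 + 2x2 = 9 and x1 = 0 → (0, 4.5)

Evaluating z = x1 + 2x2 at each vertex:
  (0, 0): z = 0
  (4.25, 0): z = 4.25
  (4, 0.5): z = 5
  (0, 4.5): z = 9

The maximum is at (0, 4.5) with z = 9.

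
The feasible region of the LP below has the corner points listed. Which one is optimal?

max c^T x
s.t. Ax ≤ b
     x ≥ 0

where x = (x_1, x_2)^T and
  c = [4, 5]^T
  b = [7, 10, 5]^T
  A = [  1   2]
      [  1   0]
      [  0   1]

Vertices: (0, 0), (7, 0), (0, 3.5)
(7, 0) with z = 28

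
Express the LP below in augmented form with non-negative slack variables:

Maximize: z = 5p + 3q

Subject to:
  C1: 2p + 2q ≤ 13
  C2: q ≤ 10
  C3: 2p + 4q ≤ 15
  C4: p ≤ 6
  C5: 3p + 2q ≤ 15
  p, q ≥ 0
max z = 5p + 3q

s.t.
  2p + 2q + s1 = 13
  q + s2 = 10
  2p + 4q + s3 = 15
  p + s4 = 6
  3p + 2q + s5 = 15
  p, q, s1, s2, s3, s4, s5 ≥ 0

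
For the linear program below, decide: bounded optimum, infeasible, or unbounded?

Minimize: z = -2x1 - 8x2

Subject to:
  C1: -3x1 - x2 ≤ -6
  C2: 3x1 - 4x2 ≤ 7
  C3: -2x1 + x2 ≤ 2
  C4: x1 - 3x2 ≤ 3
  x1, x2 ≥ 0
Feasible point: (2, 0) satisfies every constraint, so the LP is feasible.
Direction d = (1, 1): for each constraint row a, a·d ≤ 0 —
  (-3)(1) + (-1)(1) = -4 ≤ 0
  (3)(1) + (-4)(1) = -1 ≤ 0
  (-2)(1) + (1)(1) = -1 ≤ 0
  (1)(1) + (-3)(1) = -2 ≤ 0
and d ≥ 0, so (2, 0) + t·d stays feasible for every t ≥ 0. Along this ray z = -2x1 - 8x2 changes by -10 per unit t, so z → −∞.

Unbounded — the objective can decrease without bound over the feasible region.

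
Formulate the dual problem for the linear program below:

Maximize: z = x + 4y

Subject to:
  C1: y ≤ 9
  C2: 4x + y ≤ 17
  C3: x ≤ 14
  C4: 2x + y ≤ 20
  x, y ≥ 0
Minimize: z = 9y1 + 17y2 + 14y3 + 20y4

Subject to:
  C1: -4y2 - y3 - 2y4 ≤ -1
  C2: -y1 - y2 - y4 ≤ -4
  y1, y2, y3, y4 ≥ 0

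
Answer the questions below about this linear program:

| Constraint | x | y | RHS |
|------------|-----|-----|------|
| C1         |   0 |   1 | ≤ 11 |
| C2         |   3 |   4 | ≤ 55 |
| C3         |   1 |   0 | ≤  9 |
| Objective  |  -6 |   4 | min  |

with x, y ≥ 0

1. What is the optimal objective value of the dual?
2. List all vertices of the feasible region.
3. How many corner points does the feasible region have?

1. -54 (by strong duality, equal to the primal optimum)
2. (0, 0), (9, 0), (9, 7), (3.667, 11), (0, 11)
3. 5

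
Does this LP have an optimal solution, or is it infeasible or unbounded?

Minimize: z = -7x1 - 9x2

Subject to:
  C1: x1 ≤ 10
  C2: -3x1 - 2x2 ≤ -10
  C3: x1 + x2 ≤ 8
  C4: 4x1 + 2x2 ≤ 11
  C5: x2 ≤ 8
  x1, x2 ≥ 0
The point (0, 5.5) satisfies every constraint, so the LP is feasible; the constraints give x1 ≤ 10 and x2 ≤ 8, which with x1, x2 ≥ 0 keep the feasible region inside a bounded box. A feasible, bounded LP attains a finite optimum at a vertex.

Evaluating z = -7x1 - 9x2 at each vertex:
  (1, 3.5): z = -38.5
  (0, 5.5): z = -49.5
  (0, 5): z = -45

Bounded optimum: z* = -49.5 at (0, 5.5).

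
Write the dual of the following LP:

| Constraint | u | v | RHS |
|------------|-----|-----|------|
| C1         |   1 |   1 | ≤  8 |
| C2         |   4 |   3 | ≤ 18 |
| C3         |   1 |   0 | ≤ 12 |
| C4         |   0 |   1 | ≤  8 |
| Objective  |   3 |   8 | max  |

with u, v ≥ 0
Minimize: z = 8y1 + 18y2 + 12y3 + 8y4

Subject to:
  C1: -y1 - 4y2 - y3 ≤ -3
  C2: -y1 - 3y2 - y4 ≤ -8
  y1, y2, y3, y4 ≥ 0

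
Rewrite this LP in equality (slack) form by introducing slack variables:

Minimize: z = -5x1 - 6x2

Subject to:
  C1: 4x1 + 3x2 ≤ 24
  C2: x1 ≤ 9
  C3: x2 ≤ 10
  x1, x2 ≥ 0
min z = -5x1 - 6x2

s.t.
  4x1 + 3x2 + s1 = 24
  x1 + s2 = 9
  x2 + s3 = 10
  x1, x2, s1, s2, s3 ≥ 0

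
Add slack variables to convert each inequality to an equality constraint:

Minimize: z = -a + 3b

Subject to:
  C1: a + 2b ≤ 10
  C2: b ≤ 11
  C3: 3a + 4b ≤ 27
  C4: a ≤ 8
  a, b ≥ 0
min z = -a + 3b

s.t.
  a + 2b + s1 = 10
  b + s2 = 11
  3a + 4b + s3 = 27
  a + s4 = 8
  a, b, s1, s2, s3, s4 ≥ 0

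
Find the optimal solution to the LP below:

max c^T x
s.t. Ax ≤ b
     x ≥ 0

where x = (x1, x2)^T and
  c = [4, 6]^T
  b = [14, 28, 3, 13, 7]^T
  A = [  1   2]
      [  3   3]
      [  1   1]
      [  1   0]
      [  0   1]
Each vertex is the intersection of two constraint boundaries that also satisfies all remaining constraints:
  x1 = 0 and x2 = 0 → (0, 0)
  x1 + x2 = 3 and x2 = 0 → (3, 0)
  x1 + x2 = 3 and x1 = 0 → (0, 3)

Evaluating z = 4x1 + 6x2 at each vertex:
  (0, 0): z = 0
  (3, 0): z = 12
  (0, 3): z = 18

The maximum is at (0, 3) with z = 18.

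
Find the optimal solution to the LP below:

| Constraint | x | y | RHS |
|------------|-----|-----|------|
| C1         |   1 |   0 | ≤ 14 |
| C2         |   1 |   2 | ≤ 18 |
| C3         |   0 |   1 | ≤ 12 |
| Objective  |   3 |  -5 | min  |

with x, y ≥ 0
Each vertex is the intersection of two constraint boundaries that also satisfies all remaining constraints:
  x = 0 and y = 0 → (0, 0)
  x = 14 and y = 0 → (14, 0)
  x = 14 and x + 2y = 18 → (14, 2)
  x + 2y = 18 and x = 0 → (0, 9)

Evaluating z = 3x - 5y at each vertex:
  (0, 0): z = 0
  (14, 0): z = 42
  (14, 2): z = 32
  (0, 9): z = -45

The minimum is at (0, 9) with z = -45.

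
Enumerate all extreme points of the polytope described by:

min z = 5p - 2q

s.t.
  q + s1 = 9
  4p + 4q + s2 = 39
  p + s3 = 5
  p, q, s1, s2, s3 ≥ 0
Each vertex is the intersection of two constraint boundaries that also satisfies all remaining constraints:
  p = 0 and q = 0 → (0, 0)
  p = 5 and q = 0 → (5, 0)
  4p + 4q = 39 and p = 5 → (5, 4.75)
  q = 9 and 4p + 4q = 39 → (0.75, 9)
  q = 9 and p = 0 → (0, 9)

Vertices: (0, 0), (5, 0), (5, 4.75), (0.75, 9), (0, 9)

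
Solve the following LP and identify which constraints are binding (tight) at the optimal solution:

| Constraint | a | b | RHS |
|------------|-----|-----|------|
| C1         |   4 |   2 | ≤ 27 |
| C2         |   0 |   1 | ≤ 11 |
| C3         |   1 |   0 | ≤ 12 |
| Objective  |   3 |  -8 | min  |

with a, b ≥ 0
Optimal: a = 0, b = 11
Slack at optimum:
  C1: slack = 5
  C2: slack = 0 (binding)
  C3: slack = 12
  a ≥ 0: a = 0 (binding)
  b ≥ 0: b = 11
Binding constraints: C2, a ≥ 0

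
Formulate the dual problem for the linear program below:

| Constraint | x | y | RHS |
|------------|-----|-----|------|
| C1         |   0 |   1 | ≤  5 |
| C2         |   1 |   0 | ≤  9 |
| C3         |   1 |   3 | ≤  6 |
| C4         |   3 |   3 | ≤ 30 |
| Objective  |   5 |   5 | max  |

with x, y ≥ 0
Minimize: z = 5y1 + 9y2 + 6y3 + 30y4

Subject to:
  C1: -y2 - y3 - 3y4 ≤ -5
  C2: -y1 - 3y3 - 3y4 ≤ -5
  y1, y2, y3, y4 ≥ 0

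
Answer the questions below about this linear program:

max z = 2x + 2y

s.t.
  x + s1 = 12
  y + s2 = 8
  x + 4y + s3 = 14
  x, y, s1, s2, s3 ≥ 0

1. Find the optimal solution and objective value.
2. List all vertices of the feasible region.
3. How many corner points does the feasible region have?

1. x = 12, y = 0.5, z = 25
2. (0, 0), (12, 0), (12, 0.5), (0, 3.5)
3. 4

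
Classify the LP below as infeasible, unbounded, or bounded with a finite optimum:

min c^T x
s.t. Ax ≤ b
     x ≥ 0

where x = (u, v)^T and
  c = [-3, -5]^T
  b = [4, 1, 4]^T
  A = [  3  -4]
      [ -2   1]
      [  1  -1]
Feasible point: (0, 0) satisfies every constraint, so the LP is feasible.
Direction d = (1, 1): for each constraint row a, a·d ≤ 0 —
  (3)(1) + (-4)(1) = -1 ≤ 0
  (-2)(1) + (1)(1) = -1 ≤ 0
  (1)(1) + (-1)(1) = 0 ≤ 0
and d ≥ 0, so (0, 0) + t·d stays feasible for every t ≥ 0. Along this ray z = -3u - 5v changes by -8 per unit t, so z → −∞.

The LP is unbounded; z can be made arbitrarily small.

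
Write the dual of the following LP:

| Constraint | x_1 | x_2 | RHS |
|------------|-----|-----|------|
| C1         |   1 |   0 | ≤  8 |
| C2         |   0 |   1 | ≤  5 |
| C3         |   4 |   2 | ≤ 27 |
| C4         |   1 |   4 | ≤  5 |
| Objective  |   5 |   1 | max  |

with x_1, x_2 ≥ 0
Minimize: z = 8y1 + 5y2 + 27y3 + 5y4

Subject to:
  C1: -y1 - 4y3 - y4 ≤ -5
  C2: -y2 - 2y3 - 4y4 ≤ -1
  y1, y2, y3, y4 ≥ 0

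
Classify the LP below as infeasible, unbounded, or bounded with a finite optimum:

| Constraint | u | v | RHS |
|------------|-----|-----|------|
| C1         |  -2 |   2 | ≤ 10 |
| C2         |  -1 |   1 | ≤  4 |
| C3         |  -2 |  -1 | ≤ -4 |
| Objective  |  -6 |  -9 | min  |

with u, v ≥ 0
Feasible point: (2, 0) satisfies every constraint, so the LP is feasible.
Direction d = (1, 0): for each constraint row a, a·d ≤ 0 —
  (-2)(1) + (2)(0) = -2 ≤ 0
  (-1)(1) + (1)(0) = -1 ≤ 0
  (-2)(1) + (-1)(0) = -2 ≤ 0
and d ≥ 0, so (2, 0) + t·d stays feasible for every t ≥ 0. Along this ray z = -6u - 9v changes by -6 per unit t, so z → −∞.

The LP is unbounded; z can be made arbitrarily small.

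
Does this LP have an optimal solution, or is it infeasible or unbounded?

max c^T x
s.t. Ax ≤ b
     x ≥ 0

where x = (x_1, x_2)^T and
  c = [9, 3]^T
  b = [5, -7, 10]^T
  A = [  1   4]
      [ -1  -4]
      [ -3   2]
One constraint requires x_1 + 4x_2 ≤ 5, while the constraint -x_1 - 4x_2 ≤ -7 is equivalent to x_1 + 4x_2 ≥ 7. Together they would need 7 ≤ x_1 + 4x_2 ≤ 5, which is impossible since 7 > 5. No point satisfies all constraints.

Infeasible: no point satisfies all constraints simultaneously.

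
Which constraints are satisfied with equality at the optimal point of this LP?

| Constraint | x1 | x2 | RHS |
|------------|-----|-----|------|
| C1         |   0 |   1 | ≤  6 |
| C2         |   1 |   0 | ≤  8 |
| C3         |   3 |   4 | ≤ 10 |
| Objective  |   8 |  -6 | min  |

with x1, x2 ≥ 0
Optimal: x1 = 0, x2 = 2.5
Binding: C3, x1 ≥ 0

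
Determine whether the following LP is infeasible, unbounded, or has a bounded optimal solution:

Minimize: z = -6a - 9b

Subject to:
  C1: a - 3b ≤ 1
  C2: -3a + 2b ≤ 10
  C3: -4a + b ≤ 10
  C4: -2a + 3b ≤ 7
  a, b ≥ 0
Feasible point: (0, 0) satisfies every constraint, so the LP is feasible.
Direction d = (3, 1): for each constraint row a, a·d ≤ 0 —
  (1)(3) + (-3)(1) = 0 ≤ 0
  (-3)(3) + (2)(1) = -7 ≤ 0
  (-4)(3) + (1)(1) = -11 ≤ 0
  (-2)(3) + (3)(1) = -3 ≤ 0
and d ≥ 0, so (0, 0) + t·d stays feasible for every t ≥ 0. Along this ray z = -6a - 9b changes by -27 per unit t, so z → −∞.

The LP is unbounded; z can be made arbitrarily small.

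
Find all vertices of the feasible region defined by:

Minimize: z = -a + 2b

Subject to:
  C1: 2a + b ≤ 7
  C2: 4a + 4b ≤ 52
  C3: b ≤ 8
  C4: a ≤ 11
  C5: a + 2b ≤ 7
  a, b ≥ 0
Each vertex is the intersection of two constraint boundaries that also satisfies all remaining constraints:
  a = 0 and b = 0 → (0, 0)
  2a + b = 7 and b = 0 → (3.5, 0)
  2a + b = 7 and a + 2b = 7 → (2.333, 2.333)
  a + 2b = 7 and a = 0 → (0, 3.5)

Vertices: (0, 0), (3.5, 0), (2.333, 2.333), (0, 3.5)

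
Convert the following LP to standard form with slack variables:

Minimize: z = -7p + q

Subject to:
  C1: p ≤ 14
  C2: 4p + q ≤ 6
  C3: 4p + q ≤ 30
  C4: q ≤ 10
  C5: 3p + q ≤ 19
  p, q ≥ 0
min z = -7p + q

s.t.
  p + s1 = 14
  4p + q + s2 = 6
  4p + q + s3 = 30
  q + s4 = 10
  3p + q + s5 = 19
  p, q, s1, s2, s3, s4, s5 ≥ 0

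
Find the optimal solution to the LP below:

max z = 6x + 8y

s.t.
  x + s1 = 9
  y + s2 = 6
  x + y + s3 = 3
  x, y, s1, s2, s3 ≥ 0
x = 0, y = 3, z = 24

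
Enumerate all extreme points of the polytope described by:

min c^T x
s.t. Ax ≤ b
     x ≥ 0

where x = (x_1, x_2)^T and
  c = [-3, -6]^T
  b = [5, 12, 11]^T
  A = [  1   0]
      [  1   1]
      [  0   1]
Each vertex is the intersection of two constraint boundaries that also satisfies all remaining constraints:
  x_1 = 0 and x_2 = 0 → (0, 0)
  x_1 = 5 and x_2 = 0 → (5, 0)
  x_1 = 5 and x_1 + x_2 = 12 → (5, 7)
  x_1 + x_2 = 12 and x_2 = 11 → (1, 11)
  x_2 = 11 and x_1 = 0 → (0, 11)

Vertices: (0, 0), (5, 0), (5, 7), (1, 11), (0, 11)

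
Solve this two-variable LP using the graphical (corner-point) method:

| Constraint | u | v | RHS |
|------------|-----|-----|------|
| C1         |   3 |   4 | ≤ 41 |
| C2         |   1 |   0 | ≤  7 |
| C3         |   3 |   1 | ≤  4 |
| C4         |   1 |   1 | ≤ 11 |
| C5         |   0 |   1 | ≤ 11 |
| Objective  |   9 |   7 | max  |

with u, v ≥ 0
Each vertex is the intersection of two constraint boundaries that also satisfies all remaining constraints:
  u = 0 and v = 0 → (0, 0)
  3u + v = 4 and v = 0 → (1.333, 0)
  3u + v = 4 and u = 0 → (0, 4)

Evaluating z = 9u + 7v at each vertex:
  (0, 0): z = 0
  (1.333, 0): z = 12
  (0, 4): z = 28

The maximum is at (0, 4) with z = 28.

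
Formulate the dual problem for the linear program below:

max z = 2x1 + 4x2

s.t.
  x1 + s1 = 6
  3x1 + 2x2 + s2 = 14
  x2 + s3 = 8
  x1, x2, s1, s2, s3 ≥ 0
Minimize: z = 6y1 + 14y2 + 8y3

Subject to:
  C1: -y1 - 3y2 ≤ -2
  C2: -2y2 - y3 ≤ -4
  y1, y2, y3 ≥ 0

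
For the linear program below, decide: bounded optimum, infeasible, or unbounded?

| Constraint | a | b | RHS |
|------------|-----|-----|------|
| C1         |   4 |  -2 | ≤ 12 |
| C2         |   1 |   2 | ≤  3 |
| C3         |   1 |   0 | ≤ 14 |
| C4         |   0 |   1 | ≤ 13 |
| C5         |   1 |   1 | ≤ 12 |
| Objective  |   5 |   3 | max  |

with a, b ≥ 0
The point (3, 0) satisfies every constraint, so the LP is feasible; the constraints give a ≤ 14 and b ≤ 13, which with a, b ≥ 0 keep the feasible region inside a bounded box. A feasible, bounded LP attains a finite optimum at a vertex.

Evaluating z = 5a + 3b at each vertex:
  (0, 0): z = 0
  (3, 0): z = 15
  (0, 1.5): z = 4.5

Bounded optimum: z* = 15 at (3, 0).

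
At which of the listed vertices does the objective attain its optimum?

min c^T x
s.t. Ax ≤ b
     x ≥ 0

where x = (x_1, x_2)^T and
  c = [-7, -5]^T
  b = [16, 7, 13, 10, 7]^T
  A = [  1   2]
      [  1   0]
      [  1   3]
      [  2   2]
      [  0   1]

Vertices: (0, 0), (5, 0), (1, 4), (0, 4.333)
(5, 0) with z = -35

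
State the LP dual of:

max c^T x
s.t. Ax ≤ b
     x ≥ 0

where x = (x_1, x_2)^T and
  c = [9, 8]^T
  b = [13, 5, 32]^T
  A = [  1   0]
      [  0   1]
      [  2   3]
Minimize: z = 13y1 + 5y2 + 32y3

Subject to:
  C1: -y1 - 2y3 ≤ -9
  C2: -y2 - 3y3 ≤ -8
  y1, y2, y3 ≥ 0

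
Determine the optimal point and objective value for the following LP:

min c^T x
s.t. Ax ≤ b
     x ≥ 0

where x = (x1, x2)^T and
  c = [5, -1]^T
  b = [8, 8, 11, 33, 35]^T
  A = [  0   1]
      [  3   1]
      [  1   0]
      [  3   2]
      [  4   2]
x1 = 0, x2 = 8, z = -8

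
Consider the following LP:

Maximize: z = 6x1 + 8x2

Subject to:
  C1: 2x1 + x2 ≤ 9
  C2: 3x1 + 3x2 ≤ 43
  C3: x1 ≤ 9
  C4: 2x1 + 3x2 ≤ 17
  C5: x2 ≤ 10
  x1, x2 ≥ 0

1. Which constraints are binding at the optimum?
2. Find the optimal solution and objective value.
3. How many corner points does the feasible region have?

1. C1, C4
2. x1 = 2.5, x2 = 4, z = 47
3. 4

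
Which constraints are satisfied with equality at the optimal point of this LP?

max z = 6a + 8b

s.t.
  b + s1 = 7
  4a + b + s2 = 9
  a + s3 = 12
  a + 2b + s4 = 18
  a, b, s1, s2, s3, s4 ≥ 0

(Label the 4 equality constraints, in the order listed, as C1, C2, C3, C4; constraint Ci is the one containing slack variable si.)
Optimal: a = 0.5, b = 7
Binding: C1, C2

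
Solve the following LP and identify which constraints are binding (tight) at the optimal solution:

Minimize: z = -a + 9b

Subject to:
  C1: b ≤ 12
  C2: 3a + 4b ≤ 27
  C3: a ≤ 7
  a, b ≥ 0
Optimal: a = 7, b = 0
Slack at optimum:
  C1: slack = 12
  C2: slack = 6
  C3: slack = 0 (binding)
  a ≥ 0: a = 7
  b ≥ 0: b = 0 (binding)
Binding constraints: C3, b ≥ 0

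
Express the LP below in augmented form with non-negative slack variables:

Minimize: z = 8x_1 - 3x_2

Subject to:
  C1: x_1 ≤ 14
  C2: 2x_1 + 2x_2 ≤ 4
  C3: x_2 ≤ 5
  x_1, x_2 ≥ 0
min z = 8x_1 - 3x_2

s.t.
  x_1 + s1 = 14
  2x_1 + 2x_2 + s2 = 4
  x_2 + s3 = 5
  x_1, x_2, s1, s2, s3 ≥ 0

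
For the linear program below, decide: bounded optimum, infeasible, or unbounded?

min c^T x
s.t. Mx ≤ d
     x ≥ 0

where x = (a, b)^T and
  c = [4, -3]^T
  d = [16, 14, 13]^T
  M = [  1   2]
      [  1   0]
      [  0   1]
The point (0, 8) satisfies every constraint, so the LP is feasible; the constraints give a ≤ 14 and b ≤ 13, which with a, b ≥ 0 keep the feasible region inside a bounded box. A feasible, bounded LP attains a finite optimum at a vertex.

Evaluating z = 4a - 3b at each vertex:
  (0, 0): z = 0
  (14, 0): z = 56
  (14, 1): z = 53
  (0, 8): z = -24

Bounded optimum: z* = -24 at (0, 8).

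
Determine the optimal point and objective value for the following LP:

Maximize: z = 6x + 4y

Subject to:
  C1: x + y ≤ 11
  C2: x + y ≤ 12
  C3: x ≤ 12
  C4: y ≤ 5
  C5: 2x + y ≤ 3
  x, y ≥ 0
x = 0, y = 3, z = 12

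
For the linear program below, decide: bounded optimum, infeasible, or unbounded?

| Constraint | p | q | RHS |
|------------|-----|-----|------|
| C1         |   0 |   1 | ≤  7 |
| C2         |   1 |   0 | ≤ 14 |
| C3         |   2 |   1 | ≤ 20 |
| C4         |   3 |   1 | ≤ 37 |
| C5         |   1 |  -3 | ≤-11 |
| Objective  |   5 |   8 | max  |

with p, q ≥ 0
The point (6.5, 7) satisfies every constraint, so the LP is feasible; the constraints give p ≤ 14 and q ≤ 7, which with p, q ≥ 0 keep the feasible region inside a bounded box. A feasible, bounded LP attains a finite optimum at a vertex.

Evaluating z = 5p + 8q at each vertex:
  (0, 3.667): z = 29.33
  (7, 6): z = 83
  (6.5, 7): z = 88.5
  (0, 7): z = 56

The LP has an optimal solution: (6.5, 7) with z = 88.5.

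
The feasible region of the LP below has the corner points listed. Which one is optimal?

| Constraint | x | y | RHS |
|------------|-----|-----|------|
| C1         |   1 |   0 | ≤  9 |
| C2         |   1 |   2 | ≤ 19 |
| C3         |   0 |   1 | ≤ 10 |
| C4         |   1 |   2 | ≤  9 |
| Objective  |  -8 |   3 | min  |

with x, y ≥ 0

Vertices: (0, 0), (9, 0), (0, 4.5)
Evaluating z = -8x + 3y at each vertex:
  (0, 0): z = 0
  (9, 0): z = -72
  (0, 4.5): z = 13.5

The smallest value is z = -72, attained at (9, 0).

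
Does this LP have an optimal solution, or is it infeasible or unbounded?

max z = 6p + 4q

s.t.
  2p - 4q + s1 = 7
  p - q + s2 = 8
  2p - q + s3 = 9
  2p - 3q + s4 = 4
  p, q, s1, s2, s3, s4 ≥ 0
Feasible point: (0, 0) satisfies every constraint, so the LP is feasible.
Direction d = (0, 1): for each constraint row a, a·d ≤ 0 —
  (2)(0) + (-4)(1) = -4 ≤ 0
  (1)(0) + (-1)(1) = -1 ≤ 0
  (2)(0) + (-1)(1) = -1 ≤ 0
  (2)(0) + (-3)(1) = -3 ≤ 0
and d ≥ 0, so (0, 0) + t·d stays feasible for every t ≥ 0. Along this ray z = 6p + 4q changes by 4 per unit t, so z → +∞.

Unbounded: there is a feasible ray along which z → +∞.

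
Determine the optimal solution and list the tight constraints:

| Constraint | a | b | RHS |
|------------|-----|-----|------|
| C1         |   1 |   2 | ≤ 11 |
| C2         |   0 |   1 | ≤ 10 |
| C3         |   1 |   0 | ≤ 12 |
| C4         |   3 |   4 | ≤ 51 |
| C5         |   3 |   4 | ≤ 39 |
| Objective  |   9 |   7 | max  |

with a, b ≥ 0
Optimal: a = 11, b = 0
Binding: C1, b ≥ 0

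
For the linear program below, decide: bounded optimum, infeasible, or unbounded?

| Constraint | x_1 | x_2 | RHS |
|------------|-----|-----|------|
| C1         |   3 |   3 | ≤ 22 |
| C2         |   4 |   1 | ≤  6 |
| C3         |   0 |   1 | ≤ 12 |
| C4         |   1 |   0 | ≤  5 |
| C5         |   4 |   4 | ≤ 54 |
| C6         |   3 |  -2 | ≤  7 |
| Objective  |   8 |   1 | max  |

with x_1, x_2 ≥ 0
The point (1.5, 0) satisfies every constraint, so the LP is feasible; the constraints give x_1 ≤ 5 and x_2 ≤ 12, which with x_1, x_2 ≥ 0 keep the feasible region inside a bounded box. A feasible, bounded LP attains a finite optimum at a vertex.

Feasible with finite optimum z* = 12 at (1.5, 0).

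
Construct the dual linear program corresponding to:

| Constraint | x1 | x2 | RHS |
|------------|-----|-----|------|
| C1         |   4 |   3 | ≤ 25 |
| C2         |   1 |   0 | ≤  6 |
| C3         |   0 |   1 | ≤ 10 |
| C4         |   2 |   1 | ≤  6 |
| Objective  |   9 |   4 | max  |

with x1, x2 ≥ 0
Minimize: z = 25y1 + 6y2 + 10y3 + 6y4

Subject to:
  C1: -4y1 - y2 - 2y4 ≤ -9
  C2: -3y1 - y3 - y4 ≤ -4
  y1, y2, y3, y4 ≥ 0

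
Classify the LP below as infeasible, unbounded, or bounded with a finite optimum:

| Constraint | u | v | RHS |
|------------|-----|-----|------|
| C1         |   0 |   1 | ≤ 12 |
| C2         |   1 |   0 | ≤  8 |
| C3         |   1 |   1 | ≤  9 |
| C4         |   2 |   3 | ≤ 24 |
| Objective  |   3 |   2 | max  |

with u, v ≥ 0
The point (8, 1) satisfies every constraint, so the LP is feasible; the constraints give u ≤ 8 and v ≤ 12, which with u, v ≥ 0 keep the feasible region inside a bounded box. A feasible, bounded LP attains a finite optimum at a vertex.

Evaluating z = 3u + 2v at each vertex:
  (0, 0): z = 0
  (8, 0): z = 24
  (8, 1): z = 26
  (3, 6): z = 21
  (0, 8): z = 16

Bounded optimum: z* = 26 at (8, 1).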